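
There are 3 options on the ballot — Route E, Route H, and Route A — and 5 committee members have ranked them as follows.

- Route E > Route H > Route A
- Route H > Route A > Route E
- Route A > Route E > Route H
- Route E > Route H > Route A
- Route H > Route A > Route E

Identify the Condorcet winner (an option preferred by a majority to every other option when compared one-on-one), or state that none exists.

Head-to-head results (5 voters total):
Route E vs Route H: Route E wins 3–2.
Route E vs Route A: Route A wins 3–2.
Route H vs Route A: Route H wins 4–1.
No candidate beats all others: Route E beats Route H beats Route A beats Route E, a majority cycle.

No Condorcet winner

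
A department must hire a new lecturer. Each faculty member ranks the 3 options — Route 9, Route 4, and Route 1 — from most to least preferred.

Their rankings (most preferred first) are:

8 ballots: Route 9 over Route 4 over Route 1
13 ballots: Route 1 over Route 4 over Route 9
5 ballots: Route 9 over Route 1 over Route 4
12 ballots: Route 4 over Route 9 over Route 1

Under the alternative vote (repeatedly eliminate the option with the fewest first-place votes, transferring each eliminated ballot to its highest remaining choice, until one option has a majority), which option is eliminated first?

Round 1: Route 9 13, Route 1 13, Route 4 12. Route 4 has the fewest and is eliminated.
Round 2: Route 9 25, Route 1 13. Route 9 has a majority.

Route 4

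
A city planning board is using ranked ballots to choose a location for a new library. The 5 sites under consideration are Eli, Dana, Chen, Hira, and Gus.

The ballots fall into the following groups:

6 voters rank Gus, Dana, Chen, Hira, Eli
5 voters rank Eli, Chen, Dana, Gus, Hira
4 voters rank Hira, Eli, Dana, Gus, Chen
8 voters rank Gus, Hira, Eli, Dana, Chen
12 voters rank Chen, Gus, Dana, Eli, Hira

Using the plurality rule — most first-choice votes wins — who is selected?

First-place vote totals:
  Eli: 5
  Dana: 0
  Chen: 12
  Hira: 4
  Gus: 14
Gus has the most first-place votes.

Gus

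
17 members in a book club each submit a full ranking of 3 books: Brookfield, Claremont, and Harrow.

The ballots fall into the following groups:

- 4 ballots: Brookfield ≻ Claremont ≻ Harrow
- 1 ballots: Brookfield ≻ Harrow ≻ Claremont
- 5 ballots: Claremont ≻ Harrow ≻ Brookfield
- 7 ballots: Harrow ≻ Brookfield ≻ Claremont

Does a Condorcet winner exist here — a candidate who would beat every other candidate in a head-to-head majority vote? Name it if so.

No Condorcet winner

Head-to-head results (17 voters total):
Brookfield vs Claremont: Brookfield wins 12–5.
Brookfield vs Harrow: Harrow wins 12–5.
Claremont vs Harrow: Claremont wins 9–8.
No candidate beats all others: Brookfield beats Claremont beats Harrow beats Brookfield, a majority cycle.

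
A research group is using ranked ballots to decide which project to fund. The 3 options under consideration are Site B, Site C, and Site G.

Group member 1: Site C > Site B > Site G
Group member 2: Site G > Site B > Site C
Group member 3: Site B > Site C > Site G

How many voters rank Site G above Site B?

1

Ballots ranking Site G above Site B: 1.
Ballots ranking Site B above Site G: 2.
So 1 of 3 voters prefer Site G to Site B.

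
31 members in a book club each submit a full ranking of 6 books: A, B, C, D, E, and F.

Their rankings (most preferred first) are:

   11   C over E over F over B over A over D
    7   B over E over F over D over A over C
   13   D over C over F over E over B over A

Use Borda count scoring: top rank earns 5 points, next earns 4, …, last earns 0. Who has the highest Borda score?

Borda scores:
  A: 11·1 + 7·1 + 13·0 = 18
  B: 11·2 + 7·5 + 13·1 = 70
  C: 11·5 + 7·0 + 13·4 = 107
  D: 11·0 + 7·2 + 13·5 = 79
  E: 11·4 + 7·4 + 13·2 = 98
  F: 11·3 + 7·3 + 13·3 = 93
C has the highest total.

C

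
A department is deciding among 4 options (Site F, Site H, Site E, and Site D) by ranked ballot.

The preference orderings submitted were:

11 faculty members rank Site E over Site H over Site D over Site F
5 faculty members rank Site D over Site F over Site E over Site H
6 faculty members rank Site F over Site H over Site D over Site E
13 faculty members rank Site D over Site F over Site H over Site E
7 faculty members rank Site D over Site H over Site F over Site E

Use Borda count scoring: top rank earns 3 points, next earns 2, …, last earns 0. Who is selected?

Borda scores:
  Site F: 11·0 + 5·2 + 6·3 + 13·2 + 7·1 = 61
  Site H: 11·2 + 5·0 + 6·2 + 13·1 + 7·2 = 61
  Site E: 11·3 + 5·1 + 6·0 + 13·0 + 7·0 = 38
  Site D: 11·1 + 5·3 + 6·1 + 13·3 + 7·3 = 92
Site D has the highest total.

Site D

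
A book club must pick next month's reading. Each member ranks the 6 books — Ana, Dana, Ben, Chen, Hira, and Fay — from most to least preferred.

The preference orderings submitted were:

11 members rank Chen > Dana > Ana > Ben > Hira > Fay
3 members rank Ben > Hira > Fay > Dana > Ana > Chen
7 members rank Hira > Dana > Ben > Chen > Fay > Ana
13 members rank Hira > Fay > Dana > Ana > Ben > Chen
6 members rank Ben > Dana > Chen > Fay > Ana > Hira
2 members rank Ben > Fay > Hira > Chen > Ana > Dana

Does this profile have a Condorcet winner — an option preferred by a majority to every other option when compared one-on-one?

Head-to-head results (42 voters total):
Ana vs Dana: Dana wins 40–2.
Ana vs Ben: Ana wins 24–18.
Ana vs Chen: Chen wins 26–16.
Ana vs Hira: Hira wins 25–17.
Ana vs Fay: Fay wins 31–11.
Dana vs Ben: Dana wins 31–11.
Dana vs Chen: Dana wins 29–13.
Dana vs Hira: Hira wins 25–17.
Dana vs Fay: Dana wins 24–18.
Ben vs Chen: Ben wins 31–11.
Ben vs Hira: Ben wins 22–20.
Ben vs Fay: Ben wins 29–13.
Chen vs Hira: Hira wins 25–17.
Chen vs Fay: Chen wins 24–18.
Hira vs Fay: Hira wins 34–8.
No candidate beats all others: Ana beats Ben beats Chen beats Ana, a majority cycle.

No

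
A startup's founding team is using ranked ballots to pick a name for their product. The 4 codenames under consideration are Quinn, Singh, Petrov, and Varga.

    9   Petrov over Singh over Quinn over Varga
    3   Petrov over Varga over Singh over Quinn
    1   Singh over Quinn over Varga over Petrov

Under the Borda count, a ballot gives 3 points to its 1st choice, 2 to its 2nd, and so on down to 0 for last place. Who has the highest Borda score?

Petrov

Borda scores:
  Quinn: 9·1 + 3·0 + 2 = 11
  Singh: 9·2 + 3·1 + 3 = 24
  Petrov: 9·3 + 3·3 + 0 = 36
  Varga: 9·0 + 3·2 + 1 = 7
Petrov has the highest total.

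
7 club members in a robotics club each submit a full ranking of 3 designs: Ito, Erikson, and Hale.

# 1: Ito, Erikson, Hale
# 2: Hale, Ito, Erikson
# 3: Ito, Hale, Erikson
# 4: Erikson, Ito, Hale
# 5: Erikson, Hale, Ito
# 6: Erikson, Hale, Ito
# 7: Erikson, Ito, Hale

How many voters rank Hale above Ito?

Ballots ranking Hale above Ito: 3.
Ballots ranking Ito above Hale: 4.
So 3 of 7 voters prefer Hale to Ito.

3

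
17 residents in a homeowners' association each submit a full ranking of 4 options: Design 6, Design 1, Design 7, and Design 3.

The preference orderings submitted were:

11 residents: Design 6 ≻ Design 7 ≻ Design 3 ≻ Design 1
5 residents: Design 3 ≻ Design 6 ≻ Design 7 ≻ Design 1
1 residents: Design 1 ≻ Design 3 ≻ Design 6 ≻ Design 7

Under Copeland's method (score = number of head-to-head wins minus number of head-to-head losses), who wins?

Design 6

Pairwise results:
  Design 6 vs Design 1: Design 6 wins 16–1.
  Design 6 vs Design 7: Design 6 wins 17–0.
  Design 6 vs Design 3: Design 6 wins 11–6.
  Design 1 vs Design 7: Design 7 wins 16–1.
  Design 1 vs Design 3: Design 3 wins 16–1.
  Design 7 vs Design 3: Design 7 wins 11–6.
Copeland scores (wins − losses):
  Design 6: 3 − 0 = 3
  Design 1: 0 − 3 = -3
  Design 7: 2 − 1 = 1
  Design 3: 1 − 2 = -1
Design 6 has the best Copeland score.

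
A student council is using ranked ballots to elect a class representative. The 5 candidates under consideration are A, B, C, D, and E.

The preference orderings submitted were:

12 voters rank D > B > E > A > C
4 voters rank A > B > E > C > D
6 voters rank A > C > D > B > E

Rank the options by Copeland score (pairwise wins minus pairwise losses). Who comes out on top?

Pairwise results:
  A vs B: B wins 12–10.
  A vs C: A wins 22–0.
  A vs D: D wins 12–10.
  A vs E: E wins 12–10.
  B vs C: B wins 16–6.
  B vs D: D wins 18–4.
  B vs E: B wins 22–0.
  C vs D: D wins 12–10.
  C vs E: E wins 16–6.
  D vs E: D wins 18–4.
Copeland scores (wins − losses):
  A: 1 − 3 = -2
  B: 3 − 1 = 2
  C: 0 − 4 = -4
  D: 4 − 0 = 4
  E: 2 − 2 = 0
D has the best Copeland score.

D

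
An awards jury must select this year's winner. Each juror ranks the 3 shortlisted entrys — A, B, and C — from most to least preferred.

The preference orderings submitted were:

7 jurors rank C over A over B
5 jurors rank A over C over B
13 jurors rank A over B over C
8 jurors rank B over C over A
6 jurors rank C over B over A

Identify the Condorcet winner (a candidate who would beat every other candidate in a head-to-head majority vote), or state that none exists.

None — there is no Condorcet winner

Head-to-head results (39 voters total):
A vs B: A wins 25–14.
A vs C: C wins 21–18.
B vs C: B wins 21–18.
No candidate beats all others: A beats B beats C beats A, a majority cycle.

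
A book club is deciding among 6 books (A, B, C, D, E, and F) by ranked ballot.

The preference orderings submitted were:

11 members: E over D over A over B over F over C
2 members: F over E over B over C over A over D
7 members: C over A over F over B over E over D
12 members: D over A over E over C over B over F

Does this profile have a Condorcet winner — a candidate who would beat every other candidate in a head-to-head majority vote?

Head-to-head results (32 voters total):
A vs B: A wins 30–2.
A vs C: A wins 23–9.
A vs D: D wins 23–9.
A vs E: A wins 19–13.
A vs F: A wins 30–2.
B vs C: C wins 19–13.
B vs D: D wins 23–9.
B vs E: E wins 25–7.
B vs F: B wins 23–9.
C vs D: D wins 23–9.
C vs E: E wins 25–7.
C vs F: C wins 19–13.
D vs E: E wins 20–12.
D vs F: D wins 23–9.
E vs F: E wins 23–9.
No candidate beats all others: A beats E beats D beats A, a majority cycle.

No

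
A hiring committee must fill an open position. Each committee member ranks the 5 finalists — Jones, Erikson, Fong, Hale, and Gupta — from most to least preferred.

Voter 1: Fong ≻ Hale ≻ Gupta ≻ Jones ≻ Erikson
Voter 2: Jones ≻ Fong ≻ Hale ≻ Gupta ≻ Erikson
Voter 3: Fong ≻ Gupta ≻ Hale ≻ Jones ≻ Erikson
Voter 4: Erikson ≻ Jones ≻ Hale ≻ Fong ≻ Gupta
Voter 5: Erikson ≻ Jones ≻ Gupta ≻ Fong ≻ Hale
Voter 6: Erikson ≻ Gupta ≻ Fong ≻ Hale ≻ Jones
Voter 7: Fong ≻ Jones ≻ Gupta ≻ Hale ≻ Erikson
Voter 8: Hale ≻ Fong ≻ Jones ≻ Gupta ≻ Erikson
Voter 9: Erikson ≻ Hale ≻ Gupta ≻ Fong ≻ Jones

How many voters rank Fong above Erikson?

Ballots ranking Fong above Erikson: 5.
Ballots ranking Erikson above Fong: 4.
So 5 of 9 voters prefer Fong to Erikson.

5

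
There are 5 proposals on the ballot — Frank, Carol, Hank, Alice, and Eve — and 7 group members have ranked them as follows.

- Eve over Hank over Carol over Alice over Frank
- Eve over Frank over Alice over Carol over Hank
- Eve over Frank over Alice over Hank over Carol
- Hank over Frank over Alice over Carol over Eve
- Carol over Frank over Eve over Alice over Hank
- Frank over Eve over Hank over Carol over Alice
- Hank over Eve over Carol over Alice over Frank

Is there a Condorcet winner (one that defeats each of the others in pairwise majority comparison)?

Yes

Head-to-head results (7 voters total):
Frank vs Carol: Frank wins 4–3.
Frank vs Hank: Frank wins 4–3.
Frank vs Alice: Frank wins 5–2.
Frank vs Eve: Eve wins 4–3.
Carol vs Hank: Hank wins 5–2.
Carol vs Alice: Carol wins 4–3.
Carol vs Eve: Eve wins 5–2.
Hank vs Alice: Hank wins 4–3.
Hank vs Eve: Eve wins 5–2.
Alice vs Eve: Eve wins 6–1.
Eve beats each rival — Frank (4–3), Carol (5–2), Hank (5–2), Alice (6–1) — so Eve is the Condorcet winner.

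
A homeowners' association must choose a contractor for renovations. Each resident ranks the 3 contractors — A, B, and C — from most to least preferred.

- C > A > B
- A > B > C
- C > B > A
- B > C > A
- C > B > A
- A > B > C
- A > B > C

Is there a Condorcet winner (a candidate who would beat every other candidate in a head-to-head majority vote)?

Head-to-head results (7 voters total):
A vs B: A wins 4–3.
A vs C: C wins 4–3.
B vs C: B wins 4–3.
No candidate beats all others: A beats B beats C beats A, a majority cycle.

No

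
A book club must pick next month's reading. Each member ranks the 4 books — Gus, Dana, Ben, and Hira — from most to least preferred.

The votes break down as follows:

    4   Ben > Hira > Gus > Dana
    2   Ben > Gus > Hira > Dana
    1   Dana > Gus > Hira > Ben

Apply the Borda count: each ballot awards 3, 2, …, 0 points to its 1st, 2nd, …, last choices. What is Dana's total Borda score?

Borda scores:
  Gus: 4·1 + 2·2 + 2 = 10
  Dana: 4·0 + 2·0 + 3 = 3
  Ben: 4·3 + 2·3 + 0 = 18
  Hira: 4·2 + 2·1 + 1 = 11

3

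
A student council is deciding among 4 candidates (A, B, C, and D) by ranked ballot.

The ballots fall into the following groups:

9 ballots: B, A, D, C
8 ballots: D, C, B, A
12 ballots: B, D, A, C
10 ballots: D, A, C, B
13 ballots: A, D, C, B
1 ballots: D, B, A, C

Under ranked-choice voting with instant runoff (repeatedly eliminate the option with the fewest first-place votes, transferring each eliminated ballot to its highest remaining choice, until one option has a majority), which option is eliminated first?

Round 1: B 21, D 19, A 13, C 0. C has the fewest and is eliminated.
Round 2: B 21, D 19, A 13. A has the fewest and is eliminated.
Round 3: D 32, B 21. D has a majority.

C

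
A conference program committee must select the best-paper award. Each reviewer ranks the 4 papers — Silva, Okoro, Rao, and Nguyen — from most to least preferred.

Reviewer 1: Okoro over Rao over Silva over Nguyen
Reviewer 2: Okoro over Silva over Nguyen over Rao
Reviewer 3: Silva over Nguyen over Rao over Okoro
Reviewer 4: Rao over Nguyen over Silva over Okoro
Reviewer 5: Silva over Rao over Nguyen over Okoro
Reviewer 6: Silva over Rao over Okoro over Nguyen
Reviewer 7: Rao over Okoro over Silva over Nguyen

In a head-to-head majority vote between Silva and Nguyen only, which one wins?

Silva

Ballots ranking Silva above Nguyen: 6.
Ballots ranking Nguyen above Silva: 1.
Silva wins the head-to-head, 6–1.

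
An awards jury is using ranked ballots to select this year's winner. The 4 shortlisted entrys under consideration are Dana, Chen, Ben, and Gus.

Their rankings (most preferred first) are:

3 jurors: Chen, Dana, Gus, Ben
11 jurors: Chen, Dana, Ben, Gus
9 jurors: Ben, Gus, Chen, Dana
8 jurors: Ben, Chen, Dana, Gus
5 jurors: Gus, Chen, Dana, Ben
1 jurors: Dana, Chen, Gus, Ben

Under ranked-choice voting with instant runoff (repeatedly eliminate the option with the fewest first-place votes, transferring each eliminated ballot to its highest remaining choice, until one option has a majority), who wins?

Chen

Round 1: Ben 17, Chen 14, Gus 5, Dana 1. Dana has the fewest and is eliminated.
Round 2: Ben 17, Chen 15, Gus 5. Gus has the fewest and is eliminated.
Round 3: Chen 20, Ben 17. Chen has a majority.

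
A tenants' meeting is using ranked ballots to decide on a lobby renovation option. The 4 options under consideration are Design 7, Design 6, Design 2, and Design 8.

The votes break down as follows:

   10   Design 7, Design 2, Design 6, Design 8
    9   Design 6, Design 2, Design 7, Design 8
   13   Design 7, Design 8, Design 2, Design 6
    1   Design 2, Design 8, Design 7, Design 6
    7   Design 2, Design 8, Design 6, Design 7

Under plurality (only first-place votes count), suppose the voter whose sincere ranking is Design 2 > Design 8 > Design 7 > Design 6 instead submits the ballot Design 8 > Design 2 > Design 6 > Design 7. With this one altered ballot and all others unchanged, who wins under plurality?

Design 7

First-place totals with the altered ballot: Design 7 23, Design 6 9, Design 2 7, Design 8 1.
The winner is unchanged: still Design 7.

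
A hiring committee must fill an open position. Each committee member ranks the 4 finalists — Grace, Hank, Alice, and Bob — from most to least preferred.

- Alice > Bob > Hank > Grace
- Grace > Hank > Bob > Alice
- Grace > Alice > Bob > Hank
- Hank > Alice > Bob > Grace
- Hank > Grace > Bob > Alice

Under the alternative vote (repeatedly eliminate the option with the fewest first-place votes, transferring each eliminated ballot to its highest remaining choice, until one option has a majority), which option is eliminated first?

Round 1: Grace 2, Hank 2, Alice 1, Bob 0. Bob has the fewest and is eliminated.
Round 2: Grace 2, Hank 2, Alice 1. Alice has the fewest and is eliminated.
Round 3: Hank 3, Grace 2. Hank has a majority.

Bob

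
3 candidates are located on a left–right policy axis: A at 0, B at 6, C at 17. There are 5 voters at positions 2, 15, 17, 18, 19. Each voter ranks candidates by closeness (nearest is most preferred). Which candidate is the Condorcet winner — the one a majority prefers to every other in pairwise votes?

With single-peaked preferences on a line, the Condorcet winner is the candidate closest to the median voter.
The median voter (position 17) is closest to C at 17.
Check: C vs A — voters closer to C: 4 of 5.

C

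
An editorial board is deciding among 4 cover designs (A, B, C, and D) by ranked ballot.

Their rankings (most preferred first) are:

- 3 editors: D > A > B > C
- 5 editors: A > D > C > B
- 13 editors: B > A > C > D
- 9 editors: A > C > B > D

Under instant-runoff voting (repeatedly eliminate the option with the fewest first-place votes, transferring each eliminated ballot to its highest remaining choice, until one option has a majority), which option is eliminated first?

C

Round 1: A 14, B 13, D 3, C 0. C has the fewest and is eliminated.
Round 2: A 14, B 13, D 3. D has the fewest and is eliminated.
Round 3: A 17, B 13. A has a majority.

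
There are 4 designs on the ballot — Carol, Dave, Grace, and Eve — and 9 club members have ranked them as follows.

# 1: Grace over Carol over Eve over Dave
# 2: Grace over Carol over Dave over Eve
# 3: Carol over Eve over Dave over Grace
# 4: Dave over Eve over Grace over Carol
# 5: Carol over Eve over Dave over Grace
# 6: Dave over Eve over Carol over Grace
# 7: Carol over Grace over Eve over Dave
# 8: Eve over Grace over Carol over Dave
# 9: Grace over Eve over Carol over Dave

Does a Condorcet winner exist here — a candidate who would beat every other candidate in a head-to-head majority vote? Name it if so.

Head-to-head results (9 voters total):
Carol vs Dave: Carol wins 7–2.
Carol vs Grace: Grace wins 5–4.
Carol vs Eve: Carol wins 5–4.
Dave vs Grace: Grace wins 5–4.
Dave vs Eve: Eve wins 6–3.
Grace vs Eve: Eve wins 5–4.
No candidate beats all others: Carol beats Eve beats Grace beats Carol, a majority cycle.

None — there is no Condorcet winner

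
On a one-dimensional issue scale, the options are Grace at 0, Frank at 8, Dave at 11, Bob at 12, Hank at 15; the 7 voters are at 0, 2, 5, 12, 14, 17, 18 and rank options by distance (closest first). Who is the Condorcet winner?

Bob

With single-peaked preferences on a line, the Condorcet winner is the candidate closest to the median voter.
The median voter (position 12) is closest to Bob at 12.
Check: Bob vs Dave — voters closer to Bob: 4 of 7.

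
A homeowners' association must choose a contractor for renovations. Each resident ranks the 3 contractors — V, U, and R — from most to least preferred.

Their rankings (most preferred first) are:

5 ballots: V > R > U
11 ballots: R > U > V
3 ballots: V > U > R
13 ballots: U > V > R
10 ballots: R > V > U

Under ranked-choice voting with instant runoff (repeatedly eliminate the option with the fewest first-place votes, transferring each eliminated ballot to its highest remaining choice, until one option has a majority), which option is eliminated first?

Round 1: R 21, U 13, V 8. V has the fewest and is eliminated.
Round 2: R 26, U 16. R has a majority.

V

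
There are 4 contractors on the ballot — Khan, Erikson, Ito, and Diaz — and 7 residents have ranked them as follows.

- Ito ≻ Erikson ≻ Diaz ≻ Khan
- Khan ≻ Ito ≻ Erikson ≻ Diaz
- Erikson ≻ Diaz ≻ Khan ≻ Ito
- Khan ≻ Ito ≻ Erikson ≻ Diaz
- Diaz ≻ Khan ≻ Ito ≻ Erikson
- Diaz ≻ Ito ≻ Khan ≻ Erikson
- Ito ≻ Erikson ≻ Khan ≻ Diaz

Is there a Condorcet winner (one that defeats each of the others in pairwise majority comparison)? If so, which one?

There is no Condorcet winner

Head-to-head results (7 voters total):
Khan vs Erikson: Khan wins 4–3.
Khan vs Ito: Khan wins 4–3.
Khan vs Diaz: Diaz wins 4–3.
Erikson vs Ito: Ito wins 6–1.
Erikson vs Diaz: Erikson wins 5–2.
Ito vs Diaz: Ito wins 4–3.
No candidate beats all others: Khan beats Erikson beats Diaz beats Khan, a majority cycle.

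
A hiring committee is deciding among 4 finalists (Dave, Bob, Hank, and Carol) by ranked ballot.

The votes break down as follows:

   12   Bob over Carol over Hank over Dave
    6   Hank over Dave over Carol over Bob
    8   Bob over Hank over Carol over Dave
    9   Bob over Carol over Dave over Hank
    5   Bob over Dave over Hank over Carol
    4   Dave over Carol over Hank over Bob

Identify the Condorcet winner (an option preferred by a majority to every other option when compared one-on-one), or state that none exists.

Bob

Head-to-head results (44 voters total):
Dave vs Bob: Bob wins 34–10.
Dave vs Hank: Hank wins 26–18.
Dave vs Carol: Carol wins 29–15.
Bob vs Hank: Bob wins 34–10.
Bob vs Carol: Bob wins 34–10.
Hank vs Carol: Carol wins 25–19.
Bob beats each rival — Dave (34–10), Hank (34–10), Carol (34–10) — so Bob is the Condorcet winner.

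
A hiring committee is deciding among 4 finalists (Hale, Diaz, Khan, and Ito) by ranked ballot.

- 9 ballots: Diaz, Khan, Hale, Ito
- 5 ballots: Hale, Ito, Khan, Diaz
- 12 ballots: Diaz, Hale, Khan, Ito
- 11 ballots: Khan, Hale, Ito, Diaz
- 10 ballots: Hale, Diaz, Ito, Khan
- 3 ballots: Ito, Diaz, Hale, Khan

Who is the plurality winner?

First-place vote totals:
  Hale: 15
  Diaz: 21
  Khan: 11
  Ito: 3
Diaz has the most first-place votes.

Diaz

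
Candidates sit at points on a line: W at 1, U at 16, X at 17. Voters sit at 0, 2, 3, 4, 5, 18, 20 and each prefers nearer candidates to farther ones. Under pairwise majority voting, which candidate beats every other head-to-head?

With single-peaked preferences on a line, the Condorcet winner is the candidate closest to the median voter.
The median voter (position 4) is closest to W at 1.
Check: W vs U — voters closer to W: 5 of 7.

W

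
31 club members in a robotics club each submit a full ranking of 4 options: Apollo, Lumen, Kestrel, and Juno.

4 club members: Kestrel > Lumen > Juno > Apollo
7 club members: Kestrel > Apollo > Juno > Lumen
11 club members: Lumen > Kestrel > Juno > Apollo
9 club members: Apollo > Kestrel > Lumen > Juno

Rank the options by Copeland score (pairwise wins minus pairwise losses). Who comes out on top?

Pairwise results:
  Apollo vs Lumen: Apollo wins 16–15.
  Apollo vs Kestrel: Kestrel wins 22–9.
  Apollo vs Juno: Apollo wins 16–15.
  Lumen vs Kestrel: Kestrel wins 20–11.
  Lumen vs Juno: Lumen wins 24–7.
  Kestrel vs Juno: Kestrel wins 31–0.
Copeland scores (wins − losses):
  Apollo: 2 − 1 = 1
  Lumen: 1 − 2 = -1
  Kestrel: 3 − 0 = 3
  Juno: 0 − 3 = -3
Kestrel has the best Copeland score.

Kestrel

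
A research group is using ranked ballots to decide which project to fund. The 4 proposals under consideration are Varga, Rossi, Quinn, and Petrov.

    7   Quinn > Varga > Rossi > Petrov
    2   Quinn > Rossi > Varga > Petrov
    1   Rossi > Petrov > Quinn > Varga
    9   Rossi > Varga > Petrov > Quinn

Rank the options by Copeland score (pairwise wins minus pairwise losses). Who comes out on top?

Pairwise results:
  Varga vs Rossi: Rossi wins 12–7.
  Varga vs Quinn: Quinn wins 10–9.
  Varga vs Petrov: Varga wins 18–1.
  Rossi vs Quinn: Rossi wins 10–9.
  Rossi vs Petrov: Rossi wins 19–0.
  Quinn vs Petrov: Petrov wins 10–9.
Copeland scores (wins − losses):
  Varga: 1 − 2 = -1
  Rossi: 3 − 0 = 3
  Quinn: 1 − 2 = -1
  Petrov: 1 − 2 = -1
Rossi has the best Copeland score.

Rossi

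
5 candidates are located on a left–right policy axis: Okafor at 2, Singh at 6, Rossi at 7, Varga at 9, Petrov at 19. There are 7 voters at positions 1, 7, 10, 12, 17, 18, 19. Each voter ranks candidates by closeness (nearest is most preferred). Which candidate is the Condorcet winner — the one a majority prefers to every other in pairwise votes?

Varga

With single-peaked preferences on a line, the Condorcet winner is the candidate closest to the median voter.
The median voter (position 12) is closest to Varga at 9.
Check: Varga vs Petrov — voters closer to Varga: 4 of 7.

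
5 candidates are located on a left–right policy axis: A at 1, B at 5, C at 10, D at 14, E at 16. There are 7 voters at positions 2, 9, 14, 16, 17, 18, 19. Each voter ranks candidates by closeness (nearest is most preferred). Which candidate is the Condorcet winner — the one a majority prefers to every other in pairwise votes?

With single-peaked preferences on a line, the Condorcet winner is the candidate closest to the median voter.
The median voter (position 16) is closest to E at 16.
Check: E vs D — voters closer to E: 4 of 7.

E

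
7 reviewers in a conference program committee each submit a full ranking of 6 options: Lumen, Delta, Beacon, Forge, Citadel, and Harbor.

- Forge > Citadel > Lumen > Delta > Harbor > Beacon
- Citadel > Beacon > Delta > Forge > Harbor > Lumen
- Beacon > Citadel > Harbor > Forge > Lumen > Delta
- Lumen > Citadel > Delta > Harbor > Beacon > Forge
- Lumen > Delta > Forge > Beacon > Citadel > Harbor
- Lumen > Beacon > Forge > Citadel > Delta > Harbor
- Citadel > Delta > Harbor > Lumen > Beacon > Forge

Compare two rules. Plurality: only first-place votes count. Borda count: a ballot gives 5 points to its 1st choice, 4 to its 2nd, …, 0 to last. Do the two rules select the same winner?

Plurality first-place counts: Lumen 3, Delta 0, Beacon 1, Forge 1, Citadel 2, Harbor 0 → Lumen.
Borda totals: Lumen 21, Delta 17, Beacon 17, Forge 15, Citadel 25, Harbor 10 → Citadel.
The two rules disagree: plurality picks Lumen, Borda picks Citadel.

No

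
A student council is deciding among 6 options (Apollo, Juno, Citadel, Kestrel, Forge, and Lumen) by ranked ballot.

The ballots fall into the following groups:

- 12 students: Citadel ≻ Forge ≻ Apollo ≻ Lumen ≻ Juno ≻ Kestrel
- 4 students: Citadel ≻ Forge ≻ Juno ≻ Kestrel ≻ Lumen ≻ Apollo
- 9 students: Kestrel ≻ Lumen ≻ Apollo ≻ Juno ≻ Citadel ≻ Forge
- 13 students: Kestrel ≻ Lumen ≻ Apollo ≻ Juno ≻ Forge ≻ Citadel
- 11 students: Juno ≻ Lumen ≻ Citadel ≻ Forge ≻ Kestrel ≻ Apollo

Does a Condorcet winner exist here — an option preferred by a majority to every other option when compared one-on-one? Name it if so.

There is no Condorcet winner

Head-to-head results (49 voters total):
Apollo vs Juno: Apollo wins 34–15.
Apollo vs Citadel: Citadel wins 27–22.
Apollo vs Kestrel: Kestrel wins 37–12.
Apollo vs Forge: Forge wins 27–22.
Apollo vs Lumen: Lumen wins 37–12.
Juno vs Citadel: Juno wins 33–16.
Juno vs Kestrel: Juno wins 27–22.
Juno vs Forge: Juno wins 33–16.
Juno vs Lumen: Lumen wins 34–15.
Citadel vs Kestrel: Citadel wins 27–22.
Citadel vs Forge: Citadel wins 36–13.
Citadel vs Lumen: Lumen wins 33–16.
Kestrel vs Forge: Forge wins 27–22.
Kestrel vs Lumen: Kestrel wins 26–23.
Forge vs Lumen: Lumen wins 33–16.
No candidate beats all others: Apollo beats Juno beats Citadel beats Apollo, a majority cycle.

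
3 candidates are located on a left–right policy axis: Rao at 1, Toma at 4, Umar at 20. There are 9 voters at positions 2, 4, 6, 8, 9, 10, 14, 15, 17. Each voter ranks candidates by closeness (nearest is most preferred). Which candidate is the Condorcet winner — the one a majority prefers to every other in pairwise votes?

Toma

With single-peaked preferences on a line, the Condorcet winner is the candidate closest to the median voter.
The median voter (position 9) is closest to Toma at 4.
Check: Toma vs Rao — voters closer to Toma: 8 of 9.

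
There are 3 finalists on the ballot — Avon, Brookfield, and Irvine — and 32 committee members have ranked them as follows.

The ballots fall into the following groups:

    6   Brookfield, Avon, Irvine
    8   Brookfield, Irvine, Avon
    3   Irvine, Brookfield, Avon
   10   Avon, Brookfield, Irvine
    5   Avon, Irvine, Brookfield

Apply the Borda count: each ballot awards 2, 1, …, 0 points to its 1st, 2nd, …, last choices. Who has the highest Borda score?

Brookfield

Borda scores:
  Avon: 6·1 + 8·0 + 3·0 + 10·2 + 5·2 = 36
  Brookfield: 6·2 + 8·2 + 3·1 + 10·1 + 5·0 = 41
  Irvine: 6·0 + 8·1 + 3·2 + 10·0 + 5·1 = 19
Brookfield has the highest total.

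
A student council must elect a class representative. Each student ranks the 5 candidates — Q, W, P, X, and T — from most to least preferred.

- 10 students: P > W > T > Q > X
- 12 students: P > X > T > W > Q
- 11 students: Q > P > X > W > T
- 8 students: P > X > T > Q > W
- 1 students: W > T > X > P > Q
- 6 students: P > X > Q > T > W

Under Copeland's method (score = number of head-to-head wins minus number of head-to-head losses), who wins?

P

Pairwise results:
  Q vs W: Q wins 25–23.
  Q vs P: P wins 37–11.
  Q vs X: X wins 27–21.
  Q vs T: T wins 31–17.
  W vs P: P wins 47–1.
  W vs X: X wins 37–11.
  W vs T: T wins 26–22.
  P vs X: P wins 47–1.
  P vs T: P wins 47–1.
  X vs T: X wins 37–11.
Copeland scores (wins − losses):
  Q: 1 − 3 = -2
  W: 0 − 4 = -4
  P: 4 − 0 = 4
  X: 3 − 1 = 2
  T: 2 − 2 = 0
P has the best Copeland score.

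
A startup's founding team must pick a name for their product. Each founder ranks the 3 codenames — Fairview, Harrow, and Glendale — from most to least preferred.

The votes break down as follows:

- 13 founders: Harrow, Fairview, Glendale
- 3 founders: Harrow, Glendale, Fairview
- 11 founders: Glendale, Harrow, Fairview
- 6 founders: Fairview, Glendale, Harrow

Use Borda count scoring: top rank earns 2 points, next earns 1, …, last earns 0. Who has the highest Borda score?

Harrow

Borda scores:
  Fairview: 13·1 + 3·0 + 11·0 + 6·2 = 25
  Harrow: 13·2 + 3·2 + 11·1 + 6·0 = 43
  Glendale: 13·0 + 3·1 + 11·2 + 6·1 = 31
Harrow has the highest total.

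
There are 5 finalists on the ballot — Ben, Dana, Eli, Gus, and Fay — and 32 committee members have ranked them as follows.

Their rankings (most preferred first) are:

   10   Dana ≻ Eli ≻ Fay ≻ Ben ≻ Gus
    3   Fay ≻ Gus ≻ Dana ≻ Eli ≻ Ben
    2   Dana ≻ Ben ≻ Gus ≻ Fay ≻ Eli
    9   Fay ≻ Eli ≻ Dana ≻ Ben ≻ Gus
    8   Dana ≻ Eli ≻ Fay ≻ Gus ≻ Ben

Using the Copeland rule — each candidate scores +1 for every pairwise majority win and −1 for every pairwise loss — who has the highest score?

Dana

Pairwise results:
  Ben vs Dana: Dana wins 32–0.
  Ben vs Eli: Eli wins 30–2.
  Ben vs Gus: Ben wins 21–11.
  Ben vs Fay: Fay wins 30–2.
  Dana vs Eli: Dana wins 23–9.
  Dana vs Gus: Dana wins 29–3.
  Dana vs Fay: Dana wins 20–12.
  Eli vs Gus: Eli wins 27–5.
  Eli vs Fay: Eli wins 18–14.
  Gus vs Fay: Fay wins 30–2.
Copeland scores (wins − losses):
  Ben: 1 − 3 = -2
  Dana: 4 − 0 = 4
  Eli: 3 − 1 = 2
  Gus: 0 − 4 = -4
  Fay: 2 − 2 = 0
Dana has the best Copeland score.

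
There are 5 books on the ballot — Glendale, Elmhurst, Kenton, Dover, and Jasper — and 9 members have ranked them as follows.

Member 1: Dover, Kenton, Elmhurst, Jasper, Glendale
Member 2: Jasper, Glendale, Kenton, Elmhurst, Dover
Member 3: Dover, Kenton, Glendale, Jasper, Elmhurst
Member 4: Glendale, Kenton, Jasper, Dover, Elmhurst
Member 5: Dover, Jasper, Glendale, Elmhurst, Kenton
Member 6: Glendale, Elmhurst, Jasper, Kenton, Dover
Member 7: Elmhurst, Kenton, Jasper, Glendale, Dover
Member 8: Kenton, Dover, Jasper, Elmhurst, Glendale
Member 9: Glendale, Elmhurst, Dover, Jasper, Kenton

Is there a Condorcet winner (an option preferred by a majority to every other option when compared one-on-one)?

No

Head-to-head results (9 voters total):
Glendale vs Elmhurst: Glendale wins 6–3.
Glendale vs Kenton: Glendale wins 5–4.
Glendale vs Dover: Glendale wins 5–4.
Glendale vs Jasper: Jasper wins 5–4.
Elmhurst vs Kenton: Kenton wins 5–4.
Elmhurst vs Dover: Dover wins 5–4.
Elmhurst vs Jasper: Jasper wins 5–4.
Kenton vs Dover: Kenton wins 5–4.
Kenton vs Jasper: Kenton wins 5–4.
Dover vs Jasper: Dover wins 5–4.
No candidate beats all others: Glendale beats Kenton beats Jasper beats Glendale, a majority cycle.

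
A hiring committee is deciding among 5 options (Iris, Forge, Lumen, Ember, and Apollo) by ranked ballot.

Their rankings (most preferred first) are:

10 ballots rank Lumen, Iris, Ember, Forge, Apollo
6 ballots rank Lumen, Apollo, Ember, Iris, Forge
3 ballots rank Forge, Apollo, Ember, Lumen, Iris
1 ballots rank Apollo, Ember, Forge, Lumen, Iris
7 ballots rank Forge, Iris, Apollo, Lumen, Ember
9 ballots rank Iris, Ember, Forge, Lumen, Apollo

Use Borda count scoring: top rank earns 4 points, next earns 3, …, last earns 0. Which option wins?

Borda scores:
  Iris: 10·3 + 6·1 + 3·0 + 0 + 7·3 + 9·4 = 93
  Forge: 10·1 + 6·0 + 3·4 + 2 + 7·4 + 9·2 = 70
  Lumen: 10·4 + 6·4 + 3·1 + 1 + 7·1 + 9·1 = 84
  Ember: 10·2 + 6·2 + 3·2 + 3 + 7·0 + 9·3 = 68
  Apollo: 10·0 + 6·3 + 3·3 + 4 + 7·2 + 9·0 = 45
Iris has the highest total.

Iris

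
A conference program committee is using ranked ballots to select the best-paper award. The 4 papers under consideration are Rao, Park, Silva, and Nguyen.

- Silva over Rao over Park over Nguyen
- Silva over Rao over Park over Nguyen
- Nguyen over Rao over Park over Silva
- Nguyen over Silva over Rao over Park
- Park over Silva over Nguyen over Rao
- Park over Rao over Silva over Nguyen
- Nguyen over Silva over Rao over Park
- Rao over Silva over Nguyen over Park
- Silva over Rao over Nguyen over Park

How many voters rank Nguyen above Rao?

Ballots ranking Nguyen above Rao: 4.
Ballots ranking Rao above Nguyen: 5.
So 4 of 9 voters prefer Nguyen to Rao.

4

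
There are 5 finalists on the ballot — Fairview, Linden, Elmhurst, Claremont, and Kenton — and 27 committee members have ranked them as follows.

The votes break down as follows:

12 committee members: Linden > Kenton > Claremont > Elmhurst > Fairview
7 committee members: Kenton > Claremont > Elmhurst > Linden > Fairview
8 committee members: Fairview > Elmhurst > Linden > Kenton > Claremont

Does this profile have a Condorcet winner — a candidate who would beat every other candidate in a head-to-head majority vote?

No

Head-to-head results (27 voters total):
Fairview vs Linden: Linden wins 19–8.
Fairview vs Elmhurst: Elmhurst wins 19–8.
Fairview vs Claremont: Claremont wins 19–8.
Fairview vs Kenton: Kenton wins 19–8.
Linden vs Elmhurst: Elmhurst wins 15–12.
Linden vs Claremont: Linden wins 20–7.
Linden vs Kenton: Linden wins 20–7.
Elmhurst vs Claremont: Claremont wins 19–8.
Elmhurst vs Kenton: Kenton wins 19–8.
Claremont vs Kenton: Kenton wins 27–0.
No candidate beats all others: Linden beats Claremont beats Elmhurst beats Linden, a majority cycle.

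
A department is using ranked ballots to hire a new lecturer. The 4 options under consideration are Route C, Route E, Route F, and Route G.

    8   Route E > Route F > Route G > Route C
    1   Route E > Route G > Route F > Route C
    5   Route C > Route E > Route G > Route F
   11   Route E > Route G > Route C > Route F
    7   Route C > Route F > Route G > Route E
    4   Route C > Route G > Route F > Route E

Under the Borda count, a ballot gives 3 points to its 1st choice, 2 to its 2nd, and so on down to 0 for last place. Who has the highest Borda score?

Route E

Borda scores:
  Route C: 8·0 + 0 + 5·3 + 11·1 + 7·3 + 4·3 = 59
  Route E: 8·3 + 3 + 5·2 + 11·3 + 7·0 + 4·0 = 70
  Route F: 8·2 + 1 + 5·0 + 11·0 + 7·2 + 4·1 = 35
  Route G: 8·1 + 2 + 5·1 + 11·2 + 7·1 + 4·2 = 52
Route E has the highest total.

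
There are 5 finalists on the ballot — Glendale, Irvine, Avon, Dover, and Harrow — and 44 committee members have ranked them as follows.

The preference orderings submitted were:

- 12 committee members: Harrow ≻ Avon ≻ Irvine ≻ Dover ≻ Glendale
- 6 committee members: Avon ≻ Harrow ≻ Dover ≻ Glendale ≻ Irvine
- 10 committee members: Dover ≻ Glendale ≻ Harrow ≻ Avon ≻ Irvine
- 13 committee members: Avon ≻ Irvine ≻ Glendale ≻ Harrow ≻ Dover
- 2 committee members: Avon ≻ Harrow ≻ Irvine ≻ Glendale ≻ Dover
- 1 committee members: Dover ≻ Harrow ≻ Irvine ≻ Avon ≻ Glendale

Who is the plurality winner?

First-place vote totals:
  Glendale: 0
  Irvine: 0
  Avon: 21
  Dover: 11
  Harrow: 12
Avon has the most first-place votes.

Avon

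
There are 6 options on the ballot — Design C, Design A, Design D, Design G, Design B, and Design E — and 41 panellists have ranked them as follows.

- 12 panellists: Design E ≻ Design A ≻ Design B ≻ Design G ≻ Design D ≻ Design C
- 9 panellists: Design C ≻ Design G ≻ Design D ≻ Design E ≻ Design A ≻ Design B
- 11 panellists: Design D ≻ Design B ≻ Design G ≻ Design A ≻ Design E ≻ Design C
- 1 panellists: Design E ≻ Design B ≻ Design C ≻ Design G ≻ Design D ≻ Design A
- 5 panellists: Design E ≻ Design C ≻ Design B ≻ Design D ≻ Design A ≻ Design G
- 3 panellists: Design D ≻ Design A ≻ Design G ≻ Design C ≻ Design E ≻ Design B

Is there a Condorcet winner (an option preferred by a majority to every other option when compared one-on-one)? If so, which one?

Head-to-head results (41 voters total):
Design C vs Design A: Design A wins 26–15.
Design C vs Design D: Design D wins 26–15.
Design C vs Design G: Design G wins 26–15.
Design C vs Design B: Design B wins 24–17.
Design C vs Design E: Design E wins 29–12.
Design A vs Design D: Design D wins 29–12.
Design A vs Design G: Design G wins 21–20.
Design A vs Design B: Design A wins 24–17.
Design A vs Design E: Design E wins 27–14.
Design D vs Design G: Design G wins 22–19.
Design D vs Design B: Design D wins 23–18.
Design D vs Design E: Design D wins 23–18.
Design G vs Design B: Design B wins 29–12.
Design G vs Design E: Design G wins 23–18.
Design B vs Design E: Design E wins 30–11.
No candidate beats all others: Design A beats Design B beats Design G beats Design A, a majority cycle.

There is no Condorcet winner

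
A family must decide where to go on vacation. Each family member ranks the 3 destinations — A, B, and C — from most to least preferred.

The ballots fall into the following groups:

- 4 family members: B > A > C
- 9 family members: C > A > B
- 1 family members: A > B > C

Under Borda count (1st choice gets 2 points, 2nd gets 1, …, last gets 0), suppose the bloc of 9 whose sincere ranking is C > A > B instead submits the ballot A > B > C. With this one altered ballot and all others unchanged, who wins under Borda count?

Borda totals with the altered ballot: A 24, B 18, C 0.
The switch changes the winner from C to A.

A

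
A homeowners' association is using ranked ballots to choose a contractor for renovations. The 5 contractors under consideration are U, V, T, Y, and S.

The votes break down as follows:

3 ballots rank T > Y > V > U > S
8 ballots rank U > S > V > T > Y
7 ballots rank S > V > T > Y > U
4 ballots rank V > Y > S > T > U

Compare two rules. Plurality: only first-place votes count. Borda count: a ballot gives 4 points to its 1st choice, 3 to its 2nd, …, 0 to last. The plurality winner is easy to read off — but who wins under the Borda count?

S

Plurality first-place counts: U 8, V 4, T 3, Y 0, S 7 → U.
Borda totals: U 35, V 59, T 38, Y 28, S 60 → S.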